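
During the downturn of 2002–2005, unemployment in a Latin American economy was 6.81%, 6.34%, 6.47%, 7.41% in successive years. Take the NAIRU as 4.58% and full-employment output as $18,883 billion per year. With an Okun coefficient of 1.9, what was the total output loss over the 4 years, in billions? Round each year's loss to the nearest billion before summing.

Year 2002: gap = -1.9 × (6.81 - 4.58) = -4.237%, loss ≈ 18883 × 4.237/100 ≈ 800.
Year 2003: gap = -1.9 × (6.34 - 4.58) = -3.344%, loss ≈ 18883 × 3.344/100 ≈ 631.
Year 2004: gap = -1.9 × (6.47 - 4.58) = -3.591%, loss ≈ 18883 × 3.591/100 ≈ 678.
Year 2005: gap = -1.9 × (7.41 - 4.58) = -5.377%, loss ≈ 18883 × 5.377/100 ≈ 1015.
Total lost output = 800 + 631 + 678 + 1015 = 3124 billion.

$3,124 billion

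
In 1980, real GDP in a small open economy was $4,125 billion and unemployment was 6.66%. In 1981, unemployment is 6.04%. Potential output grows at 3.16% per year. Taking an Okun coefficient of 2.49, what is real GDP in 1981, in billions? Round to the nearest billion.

$4,319 billion

Δu = 6.04 - 6.66 = -0.62 points.
Okun's law (growth form): g_Y = g_Y* - β × Δu = 3.16 - 2.49 × (-0.62) = 3.16 + 1.5438 = 4.7038%.
Real GDP in the next year = 4125 × (1 + 4.7038/100) = 4125 × 1.047038 ≈ 4319 billion.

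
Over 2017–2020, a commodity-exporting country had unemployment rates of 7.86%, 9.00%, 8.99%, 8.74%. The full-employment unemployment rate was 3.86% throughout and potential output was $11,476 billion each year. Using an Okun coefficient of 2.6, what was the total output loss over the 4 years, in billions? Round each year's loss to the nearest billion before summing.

$5,715 billion

Year 2017: gap = -2.6 × (7.86 - 3.86) = -10.4%, loss ≈ 11476 × 10.4/100 ≈ 1194.
Year 2018: gap = -2.6 × (9 - 3.86) = -13.364%, loss ≈ 11476 × 13.364/100 ≈ 1534.
Year 2019: gap = -2.6 × (8.99 - 3.86) = -13.338%, loss ≈ 11476 × 13.338/100 ≈ 1531.
Year 2020: gap = -2.6 × (8.74 - 3.86) = -12.688%, loss ≈ 11476 × 12.688/100 ≈ 1456.
Total lost output = 1194 + 1534 + 1531 + 1456 = 5715 billion.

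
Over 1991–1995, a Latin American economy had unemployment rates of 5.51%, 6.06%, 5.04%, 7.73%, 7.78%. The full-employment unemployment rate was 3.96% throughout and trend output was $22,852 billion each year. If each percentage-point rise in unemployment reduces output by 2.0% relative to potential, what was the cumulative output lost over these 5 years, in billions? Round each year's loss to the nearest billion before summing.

Year 1991: gap = -2.0 × (5.51 - 3.96) = -3.1%, loss ≈ 22852 × 3.1/100 ≈ 708.
Year 1992: gap = -2.0 × (6.06 - 3.96) = -4.2%, loss ≈ 22852 × 4.2/100 ≈ 960.
Year 1993: gap = -2.0 × (5.04 - 3.96) = -2.16%, loss ≈ 22852 × 2.16/100 ≈ 494.
Year 1994: gap = -2.0 × (7.73 - 3.96) = -7.54%, loss ≈ 22852 × 7.54/100 ≈ 1723.
Year 1995: gap = -2.0 × (7.78 - 3.96) = -7.64%, loss ≈ 22852 × 7.64/100 ≈ 1746.
Total lost output = 708 + 960 + 494 + 1723 + 1746 = 5631 billion.

$5,631 billion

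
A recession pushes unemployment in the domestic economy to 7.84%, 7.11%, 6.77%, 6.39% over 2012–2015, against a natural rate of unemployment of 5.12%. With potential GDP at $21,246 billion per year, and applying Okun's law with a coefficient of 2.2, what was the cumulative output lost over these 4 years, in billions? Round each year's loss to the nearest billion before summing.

Year 2012: gap = -2.2 × (7.84 - 5.12) = -5.984%, loss ≈ 21246 × 5.984/100 ≈ 1271.
Year 2013: gap = -2.2 × (7.11 - 5.12) = -4.378%, loss ≈ 21246 × 4.378/100 ≈ 930.
Year 2014: gap = -2.2 × (6.77 - 5.12) = -3.63%, loss ≈ 21246 × 3.63/100 ≈ 771.
Year 2015: gap = -2.2 × (6.39 - 5.12) = -2.794%, loss ≈ 21246 × 2.794/100 ≈ 594.
Total lost output = 1271 + 930 + 771 + 594 = 3566 billion.

$3,566 billion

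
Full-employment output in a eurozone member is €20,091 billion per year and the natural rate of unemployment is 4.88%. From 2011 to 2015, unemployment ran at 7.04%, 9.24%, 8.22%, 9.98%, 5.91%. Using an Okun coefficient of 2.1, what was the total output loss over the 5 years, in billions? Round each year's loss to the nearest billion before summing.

€6,747 billion

Year 2011: gap = -2.1 × (7.04 - 4.88) = -4.536%, loss ≈ 20091 × 4.536/100 ≈ 911.
Year 2012: gap = -2.1 × (9.24 - 4.88) = -9.156%, loss ≈ 20091 × 9.156/100 ≈ 1840.
Year 2013: gap = -2.1 × (8.22 - 4.88) = -7.014%, loss ≈ 20091 × 7.014/100 ≈ 1409.
Year 2014: gap = -2.1 × (9.98 - 4.88) = -10.71%, loss ≈ 20091 × 10.71/100 ≈ 2152.
Year 2015: gap = -2.1 × (5.91 - 4.88) = -2.163%, loss ≈ 20091 × 2.163/100 ≈ 435.
Total lost output = 911 + 1840 + 1409 + 2152 + 435 = 6747 billion.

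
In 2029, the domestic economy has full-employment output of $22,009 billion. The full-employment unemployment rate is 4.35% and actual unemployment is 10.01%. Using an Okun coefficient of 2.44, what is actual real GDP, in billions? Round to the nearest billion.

$18,969 billion

Unemployment gap = 10.01 - 4.35 = 5.66 points, so the output gap is -2.44 × 5.66 = -13.8104%.
Actual GDP = 22009 × (1 - 13.8104/100) = 22009 × 0.861896 ≈ 18969 billion.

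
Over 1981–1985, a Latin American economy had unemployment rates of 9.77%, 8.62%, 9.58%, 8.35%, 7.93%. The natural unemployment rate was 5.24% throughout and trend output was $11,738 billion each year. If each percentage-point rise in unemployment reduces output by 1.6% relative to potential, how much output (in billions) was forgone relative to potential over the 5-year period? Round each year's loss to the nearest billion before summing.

Year 1981: gap = -1.6 × (9.77 - 5.24) = -7.248%, loss ≈ 11738 × 7.248/100 ≈ 851.
Year 1982: gap = -1.6 × (8.62 - 5.24) = -5.408%, loss ≈ 11738 × 5.408/100 ≈ 635.
Year 1983: gap = -1.6 × (9.58 - 5.24) = -6.944%, loss ≈ 11738 × 6.944/100 ≈ 815.
Year 1984: gap = -1.6 × (8.35 - 5.24) = -4.976%, loss ≈ 11738 × 4.976/100 ≈ 584.
Year 1985: gap = -1.6 × (7.93 - 5.24) = -4.304%, loss ≈ 11738 × 4.304/100 ≈ 505.
Total lost output = 851 + 635 + 815 + 584 + 505 = 3390 billion.

$3,390 billion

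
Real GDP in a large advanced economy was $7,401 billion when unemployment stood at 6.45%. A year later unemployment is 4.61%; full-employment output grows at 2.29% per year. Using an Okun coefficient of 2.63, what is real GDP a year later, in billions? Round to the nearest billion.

$7,929 billion

Δu = 4.61 - 6.45 = -1.84 points.
Okun's law (growth form): g_Y = g_Y* - β × Δu = 2.29 - 2.63 × (-1.84) = 2.29 + 4.8392 = 7.1292%.
Real GDP in the next year = 7401 × (1 + 7.1292/100) = 7401 × 1.071292 ≈ 7929 billion.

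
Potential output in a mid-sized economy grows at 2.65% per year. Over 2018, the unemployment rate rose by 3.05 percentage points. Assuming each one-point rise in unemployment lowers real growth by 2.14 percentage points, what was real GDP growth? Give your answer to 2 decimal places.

-3.88%

Growth-rate Okun's law: g_Y = g_Y* - β × Δu.
g_Y = 2.65 - 2.14 × (3.05) = 2.65 - 6.527 = -3.877%, i.e. -3.88% to 2 d.p.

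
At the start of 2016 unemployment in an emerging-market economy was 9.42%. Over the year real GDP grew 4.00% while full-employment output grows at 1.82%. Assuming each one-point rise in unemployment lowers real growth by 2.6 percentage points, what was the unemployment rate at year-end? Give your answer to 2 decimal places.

Growth-rate Okun's law: g_Y = g_Y* - β × Δu, so Δu = (g_Y* - g_Y)/β.
Δu = (1.82 - 4)/2.6 = -2.18/2.6 = -0.84 percentage points.
Year-end unemployment = 9.42 - 0.84 = 8.58%.

8.58%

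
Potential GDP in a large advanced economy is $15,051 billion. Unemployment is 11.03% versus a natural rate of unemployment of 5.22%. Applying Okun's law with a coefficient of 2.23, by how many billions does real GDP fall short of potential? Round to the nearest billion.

$1,950 billion

Output gap = -2.23 × (11.03 - 5.22) = -2.23 × 5.81 = -12.9563%.
Actual GDP ≈ 15051 × 0.870437 ≈ 13101 billion, so the shortfall is 15051 - 13101 = 1950 billion.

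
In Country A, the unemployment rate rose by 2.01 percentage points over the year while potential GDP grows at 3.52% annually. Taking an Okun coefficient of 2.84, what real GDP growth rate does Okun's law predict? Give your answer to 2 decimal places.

-2.19%

Growth-rate Okun's law: g_Y = g_Y* - β × Δu.
g_Y = 3.52 - 2.84 × (2.01) = 3.52 - 5.7084 = -2.1884%, i.e. -2.19% to 2 d.p.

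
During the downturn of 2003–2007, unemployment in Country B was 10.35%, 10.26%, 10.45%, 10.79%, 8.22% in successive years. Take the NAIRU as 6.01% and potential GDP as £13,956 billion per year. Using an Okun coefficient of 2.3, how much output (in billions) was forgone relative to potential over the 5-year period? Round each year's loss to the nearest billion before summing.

Year 2003: gap = -2.3 × (10.35 - 6.01) = -9.982%, loss ≈ 13956 × 9.982/100 ≈ 1393.
Year 2004: gap = -2.3 × (10.26 - 6.01) = -9.775%, loss ≈ 13956 × 9.775/100 ≈ 1364.
Year 2005: gap = -2.3 × (10.45 - 6.01) = -10.212%, loss ≈ 13956 × 10.212/100 ≈ 1425.
Year 2006: gap = -2.3 × (10.79 - 6.01) = -10.994%, loss ≈ 13956 × 10.994/100 ≈ 1534.
Year 2007: gap = -2.3 × (8.22 - 6.01) = -5.083%, loss ≈ 13956 × 5.083/100 ≈ 709.
Total lost output = 1393 + 1364 + 1425 + 1534 + 709 = 6425 billion.

£6,425 billion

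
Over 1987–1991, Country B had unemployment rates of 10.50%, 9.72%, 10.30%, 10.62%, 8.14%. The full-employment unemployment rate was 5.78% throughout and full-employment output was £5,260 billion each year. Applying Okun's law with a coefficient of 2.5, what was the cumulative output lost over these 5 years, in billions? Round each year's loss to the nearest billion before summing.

£2,679 billion

Year 1987: gap = -2.5 × (10.5 - 5.78) = -11.8%, loss ≈ 5260 × 11.8/100 ≈ 621.
Year 1988: gap = -2.5 × (9.72 - 5.78) = -9.85%, loss ≈ 5260 × 9.85/100 ≈ 518.
Year 1989: gap = -2.5 × (10.3 - 5.78) = -11.3%, loss ≈ 5260 × 11.3/100 ≈ 594.
Year 1990: gap = -2.5 × (10.62 - 5.78) = -12.1%, loss ≈ 5260 × 12.1/100 ≈ 636.
Year 1991: gap = -2.5 × (8.14 - 5.78) = -5.9%, loss ≈ 5260 × 5.9/100 ≈ 310.
Total lost output = 621 + 518 + 594 + 636 + 310 = 2679 billion.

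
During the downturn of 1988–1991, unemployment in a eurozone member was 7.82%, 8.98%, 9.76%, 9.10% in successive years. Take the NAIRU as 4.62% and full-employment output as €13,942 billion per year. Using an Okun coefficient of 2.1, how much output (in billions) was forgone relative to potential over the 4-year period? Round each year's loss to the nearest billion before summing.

€5,031 billion

Year 1988: gap = -2.1 × (7.82 - 4.62) = -6.72%, loss ≈ 13942 × 6.72/100 ≈ 937.
Year 1989: gap = -2.1 × (8.98 - 4.62) = -9.156%, loss ≈ 13942 × 9.156/100 ≈ 1277.
Year 1990: gap = -2.1 × (9.76 - 4.62) = -10.794%, loss ≈ 13942 × 10.794/100 ≈ 1505.
Year 1991: gap = -2.1 × (9.1 - 4.62) = -9.408%, loss ≈ 13942 × 9.408/100 ≈ 1312.
Total lost output = 937 + 1277 + 1505 + 1312 = 5031 billion.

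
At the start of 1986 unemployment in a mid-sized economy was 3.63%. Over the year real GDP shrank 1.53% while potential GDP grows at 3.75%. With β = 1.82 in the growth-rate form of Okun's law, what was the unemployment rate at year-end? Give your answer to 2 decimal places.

6.53%

Growth-rate Okun's law: g_Y = g_Y* - β × Δu, so Δu = (g_Y* - g_Y)/β.
Δu = (3.75 + 1.53)/1.82 = 5.28/1.82 = 2.90 percentage points.
Year-end unemployment = 3.63 + 2.9 = 6.53%.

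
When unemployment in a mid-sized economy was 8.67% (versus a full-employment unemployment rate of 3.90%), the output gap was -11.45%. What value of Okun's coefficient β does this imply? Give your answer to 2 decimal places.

Okun's law: output gap = -β × (u - u*).
-11.45 = -β × (8.67 - 3.9) = -β × 4.77, so β = 11.45/4.77 = 2.40.

β ≈ 2.40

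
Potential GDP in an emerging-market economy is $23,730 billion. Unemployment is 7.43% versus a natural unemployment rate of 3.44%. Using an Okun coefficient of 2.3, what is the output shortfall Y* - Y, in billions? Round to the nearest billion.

Output gap = -2.3 × (7.43 - 3.44) = -2.3 × 3.99 = -9.177%.
Actual GDP ≈ 23730 × 0.90823 ≈ 21552 billion, so the shortfall is 23730 - 21552 = 2178 billion.

$2,178 billion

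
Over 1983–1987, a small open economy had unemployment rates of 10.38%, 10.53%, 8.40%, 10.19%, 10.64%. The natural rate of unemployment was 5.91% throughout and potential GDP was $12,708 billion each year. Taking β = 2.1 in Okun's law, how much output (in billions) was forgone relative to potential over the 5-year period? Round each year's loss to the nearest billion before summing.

Year 1983: gap = -2.1 × (10.38 - 5.91) = -9.387%, loss ≈ 12708 × 9.387/100 ≈ 1193.
Year 1984: gap = -2.1 × (10.53 - 5.91) = -9.702%, loss ≈ 12708 × 9.702/100 ≈ 1233.
Year 1985: gap = -2.1 × (8.4 - 5.91) = -5.229%, loss ≈ 12708 × 5.229/100 ≈ 665.
Year 1986: gap = -2.1 × (10.19 - 5.91) = -8.988%, loss ≈ 12708 × 8.988/100 ≈ 1142.
Year 1987: gap = -2.1 × (10.64 - 5.91) = -9.933%, loss ≈ 12708 × 9.933/100 ≈ 1262.
Total lost output = 1193 + 1233 + 665 + 1142 + 1262 = 5495 billion.

$5,495 billion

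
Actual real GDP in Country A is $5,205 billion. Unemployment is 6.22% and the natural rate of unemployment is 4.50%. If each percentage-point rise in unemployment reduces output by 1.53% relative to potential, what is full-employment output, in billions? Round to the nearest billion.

$5,346 billion

Unemployment gap = 6.22 - 4.5 = 1.72 points, so output gap = -1.53 × 1.72 = -2.6316%.
Since Y = Y* × (1 + gap/100), Y* = 5205/0.973684 ≈ 5346 billion.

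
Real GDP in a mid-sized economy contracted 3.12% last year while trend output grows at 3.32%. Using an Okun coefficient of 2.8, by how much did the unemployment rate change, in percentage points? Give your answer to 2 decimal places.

Growth-rate Okun's law: g_Y = g_Y* - β × Δu, so Δu = (g_Y* - g_Y)/β.
Δu = (3.32 + 3.12)/2.8 = 6.44/2.8 = 2.30 percentage points.

2.30 percentage points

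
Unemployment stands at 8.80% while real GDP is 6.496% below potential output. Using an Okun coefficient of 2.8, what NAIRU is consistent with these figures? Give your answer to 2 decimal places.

6.48%

From Okun's law, u - u* = -(output gap)/β = -(-6.496)/2.8 = 2.32 points.
So u* = 8.8 - 2.32 = 6.48%.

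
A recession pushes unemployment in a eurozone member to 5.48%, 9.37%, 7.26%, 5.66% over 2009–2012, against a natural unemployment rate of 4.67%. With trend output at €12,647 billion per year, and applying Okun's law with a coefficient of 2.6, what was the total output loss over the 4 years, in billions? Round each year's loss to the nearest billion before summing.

€2,989 billion

Year 2009: gap = -2.6 × (5.48 - 4.67) = -2.106%, loss ≈ 12647 × 2.106/100 ≈ 266.
Year 2010: gap = -2.6 × (9.37 - 4.67) = -12.22%, loss ≈ 12647 × 12.22/100 ≈ 1545.
Year 2011: gap = -2.6 × (7.26 - 4.67) = -6.734%, loss ≈ 12647 × 6.734/100 ≈ 852.
Year 2012: gap = -2.6 × (5.66 - 4.67) = -2.574%, loss ≈ 12647 × 2.574/100 ≈ 326.
Total lost output = 266 + 1545 + 852 + 326 = 2989 billion.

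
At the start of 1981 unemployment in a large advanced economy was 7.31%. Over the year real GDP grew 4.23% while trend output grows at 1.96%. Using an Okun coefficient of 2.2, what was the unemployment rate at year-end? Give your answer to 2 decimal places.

Growth-rate Okun's law: g_Y = g_Y* - β × Δu, so Δu = (g_Y* - g_Y)/β.
Δu = (1.96 - 4.23)/2.2 = -2.27/2.2 = -1.03 percentage points.
Year-end unemployment = 7.31 - 1.03 = 6.28%.

6.28%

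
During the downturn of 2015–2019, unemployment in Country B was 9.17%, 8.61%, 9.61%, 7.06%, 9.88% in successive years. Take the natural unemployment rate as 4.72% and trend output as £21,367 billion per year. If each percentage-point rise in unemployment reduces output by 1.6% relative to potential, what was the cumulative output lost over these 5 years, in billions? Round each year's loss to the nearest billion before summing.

Year 2015: gap = -1.6 × (9.17 - 4.72) = -7.12%, loss ≈ 21367 × 7.12/100 ≈ 1521.
Year 2016: gap = -1.6 × (8.61 - 4.72) = -6.224%, loss ≈ 21367 × 6.224/100 ≈ 1330.
Year 2017: gap = -1.6 × (9.61 - 4.72) = -7.824%, loss ≈ 21367 × 7.824/100 ≈ 1672.
Year 2018: gap = -1.6 × (7.06 - 4.72) = -3.744%, loss ≈ 21367 × 3.744/100 ≈ 800.
Year 2019: gap = -1.6 × (9.88 - 4.72) = -8.256%, loss ≈ 21367 × 8.256/100 ≈ 1764.
Total lost output = 1521 + 1330 + 1672 + 800 + 1764 = 7087 billion.

£7,087 billion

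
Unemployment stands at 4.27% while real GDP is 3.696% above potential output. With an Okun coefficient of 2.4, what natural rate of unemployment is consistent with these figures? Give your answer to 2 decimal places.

5.81%

From Okun's law, u - u* = -(output gap)/β = -(3.696)/2.4 = -1.54 points.
So u* = 4.27 + 1.54 = 5.81%.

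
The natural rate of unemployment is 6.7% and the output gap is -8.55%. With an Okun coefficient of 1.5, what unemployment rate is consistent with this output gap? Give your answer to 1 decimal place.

From Okun's law, u - u* = -(output gap)/β = -(-8.55)/1.5 = 5.7 points.
So u = 6.7 + 5.7 = 12.4%.

12.4%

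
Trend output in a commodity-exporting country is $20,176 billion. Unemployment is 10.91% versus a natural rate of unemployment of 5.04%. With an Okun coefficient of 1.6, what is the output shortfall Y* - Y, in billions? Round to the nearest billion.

$1,895 billion

Output gap = -1.6 × (10.91 - 5.04) = -1.6 × 5.87 = -9.392%.
Actual GDP ≈ 20176 × 0.90608 ≈ 18281 billion, so the shortfall is 20176 - 18281 = 1895 billion.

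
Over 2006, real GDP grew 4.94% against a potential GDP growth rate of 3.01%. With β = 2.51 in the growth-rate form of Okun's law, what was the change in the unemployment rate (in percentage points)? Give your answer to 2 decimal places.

Growth-rate Okun's law: g_Y = g_Y* - β × Δu, so Δu = (g_Y* - g_Y)/β.
Δu = (3.01 - 4.94)/2.51 = -1.93/2.51 = -0.77 percentage points.

-0.77 percentage points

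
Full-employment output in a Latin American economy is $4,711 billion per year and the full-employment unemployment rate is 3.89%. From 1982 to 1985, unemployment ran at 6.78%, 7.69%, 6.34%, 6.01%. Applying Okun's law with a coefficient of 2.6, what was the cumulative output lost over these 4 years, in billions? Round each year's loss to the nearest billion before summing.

$1,379 billion

Year 1982: gap = -2.6 × (6.78 - 3.89) = -7.514%, loss ≈ 4711 × 7.514/100 ≈ 354.
Year 1983: gap = -2.6 × (7.69 - 3.89) = -9.88%, loss ≈ 4711 × 9.88/100 ≈ 465.
Year 1984: gap = -2.6 × (6.34 - 3.89) = -6.37%, loss ≈ 4711 × 6.37/100 ≈ 300.
Year 1985: gap = -2.6 × (6.01 - 3.89) = -5.512%, loss ≈ 4711 × 5.512/100 ≈ 260.
Total lost output = 354 + 465 + 300 + 260 = 1379 billion.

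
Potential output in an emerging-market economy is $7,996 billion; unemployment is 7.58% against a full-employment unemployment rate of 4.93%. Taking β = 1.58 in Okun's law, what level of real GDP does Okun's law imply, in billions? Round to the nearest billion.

Unemployment gap = 7.58 - 4.93 = 2.65 points, so the output gap is -1.58 × 2.65 = -4.187%.
Actual GDP = 7996 × (1 - 4.187/100) = 7996 × 0.95813 ≈ 7661 billion.

$7,661 billion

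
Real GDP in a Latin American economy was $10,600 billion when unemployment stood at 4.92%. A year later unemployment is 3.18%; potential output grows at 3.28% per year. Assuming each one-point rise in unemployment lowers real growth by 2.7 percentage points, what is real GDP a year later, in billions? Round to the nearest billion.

$11,446 billion

Δu = 3.18 - 4.92 = -1.74 points.
Okun's law (growth form): g_Y = g_Y* - β × Δu = 3.28 - 2.7 × (-1.74) = 3.28 + 4.698 = 7.978%.
Real GDP in the next year = 10600 × (1 + 7.978/100) = 10600 × 1.07978 ≈ 11446 billion.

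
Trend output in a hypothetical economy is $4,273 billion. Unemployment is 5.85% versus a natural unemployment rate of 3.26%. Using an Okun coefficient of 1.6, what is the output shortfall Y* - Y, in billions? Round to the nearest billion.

Output gap = -1.6 × (5.85 - 3.26) = -1.6 × 2.59 = -4.144%.
Actual GDP ≈ 4273 × 0.95856 ≈ 4096 billion, so the shortfall is 4273 - 4096 = 177 billion.

$177 billion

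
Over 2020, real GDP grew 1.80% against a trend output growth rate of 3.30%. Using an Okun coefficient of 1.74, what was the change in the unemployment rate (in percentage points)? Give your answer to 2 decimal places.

Growth-rate Okun's law: g_Y = g_Y* - β × Δu, so Δu = (g_Y* - g_Y)/β.
Δu = (3.3 - 1.8)/1.74 = 1.5/1.74 = 0.86 percentage points.

0.86 percentage points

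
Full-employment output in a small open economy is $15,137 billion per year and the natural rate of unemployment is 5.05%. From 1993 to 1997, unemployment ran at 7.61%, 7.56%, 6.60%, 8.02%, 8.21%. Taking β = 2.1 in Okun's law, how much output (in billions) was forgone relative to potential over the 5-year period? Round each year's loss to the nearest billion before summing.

Year 1993: gap = -2.1 × (7.61 - 5.05) = -5.376%, loss ≈ 15137 × 5.376/100 ≈ 814.
Year 1994: gap = -2.1 × (7.56 - 5.05) = -5.271%, loss ≈ 15137 × 5.271/100 ≈ 798.
Year 1995: gap = -2.1 × (6.6 - 5.05) = -3.255%, loss ≈ 15137 × 3.255/100 ≈ 493.
Year 1996: gap = -2.1 × (8.02 - 5.05) = -6.237%, loss ≈ 15137 × 6.237/100 ≈ 944.
Year 1997: gap = -2.1 × (8.21 - 5.05) = -6.636%, loss ≈ 15137 × 6.636/100 ≈ 1004.
Total lost output = 814 + 798 + 493 + 944 + 1004 = 4053 billion.

$4,053 billion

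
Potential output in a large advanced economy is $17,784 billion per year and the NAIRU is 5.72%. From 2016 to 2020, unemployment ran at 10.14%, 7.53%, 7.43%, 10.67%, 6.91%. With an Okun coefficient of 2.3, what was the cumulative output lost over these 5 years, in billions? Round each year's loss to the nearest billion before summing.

Year 2016: gap = -2.3 × (10.14 - 5.72) = -10.166%, loss ≈ 17784 × 10.166/100 ≈ 1808.
Year 2017: gap = -2.3 × (7.53 - 5.72) = -4.163%, loss ≈ 17784 × 4.163/100 ≈ 740.
Year 2018: gap = -2.3 × (7.43 - 5.72) = -3.933%, loss ≈ 17784 × 3.933/100 ≈ 699.
Year 2019: gap = -2.3 × (10.67 - 5.72) = -11.385%, loss ≈ 17784 × 11.385/100 ≈ 2025.
Year 2020: gap = -2.3 × (6.91 - 5.72) = -2.737%, loss ≈ 17784 × 2.737/100 ≈ 487.
Total lost output = 1808 + 740 + 699 + 2025 + 487 = 5759 billion.

$5,759 billion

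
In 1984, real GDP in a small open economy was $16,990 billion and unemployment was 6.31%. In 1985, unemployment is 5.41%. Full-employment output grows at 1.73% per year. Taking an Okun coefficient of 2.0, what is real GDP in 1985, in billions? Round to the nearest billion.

$17,590 billion

Δu = 5.41 - 6.31 = -0.9 points.
Okun's law (growth form): g_Y = g_Y* - β × Δu = 1.73 - 2.0 × (-0.90) = 1.73 + 1.8 = 3.53%.
Real GDP in the next year = 16990 × (1 + 3.53/100) = 16990 × 1.0353 ≈ 17590 billion.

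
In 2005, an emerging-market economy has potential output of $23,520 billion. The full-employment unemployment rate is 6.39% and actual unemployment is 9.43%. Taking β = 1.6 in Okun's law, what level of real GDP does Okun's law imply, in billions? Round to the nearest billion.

$22,376 billion

Unemployment gap = 9.43 - 6.39 = 3.04 points, so the output gap is -1.6 × 3.04 = -4.864%.
Actual GDP = 23520 × (1 - 4.864/100) = 23520 × 0.95136 ≈ 22376 billion.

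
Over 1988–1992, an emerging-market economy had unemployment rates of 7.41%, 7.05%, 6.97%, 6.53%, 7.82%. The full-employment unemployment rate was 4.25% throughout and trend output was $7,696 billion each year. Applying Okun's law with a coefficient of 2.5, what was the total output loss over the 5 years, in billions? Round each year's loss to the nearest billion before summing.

Year 1988: gap = -2.5 × (7.41 - 4.25) = -7.9%, loss ≈ 7696 × 7.9/100 ≈ 608.
Year 1989: gap = -2.5 × (7.05 - 4.25) = -7%, loss ≈ 7696 × 7/100 ≈ 539.
Year 1990: gap = -2.5 × (6.97 - 4.25) = -6.8%, loss ≈ 7696 × 6.8/100 ≈ 523.
Year 1991: gap = -2.5 × (6.53 - 4.25) = -5.7%, loss ≈ 7696 × 5.7/100 ≈ 439.
Year 1992: gap = -2.5 × (7.82 - 4.25) = -8.925%, loss ≈ 7696 × 8.925/100 ≈ 687.
Total lost output = 608 + 539 + 523 + 439 + 687 = 2796 billion.

$2,796 billion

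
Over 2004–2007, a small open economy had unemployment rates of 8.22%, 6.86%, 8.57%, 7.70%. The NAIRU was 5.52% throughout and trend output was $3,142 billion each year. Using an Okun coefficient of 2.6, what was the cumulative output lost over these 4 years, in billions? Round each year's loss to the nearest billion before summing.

Year 2004: gap = -2.6 × (8.22 - 5.52) = -7.02%, loss ≈ 3142 × 7.02/100 ≈ 221.
Year 2005: gap = -2.6 × (6.86 - 5.52) = -3.484%, loss ≈ 3142 × 3.484/100 ≈ 109.
Year 2006: gap = -2.6 × (8.57 - 5.52) = -7.93%, loss ≈ 3142 × 7.93/100 ≈ 249.
Year 2007: gap = -2.6 × (7.7 - 5.52) = -5.668%, loss ≈ 3142 × 5.668/100 ≈ 178.
Total lost output = 221 + 109 + 249 + 178 = 757 billion.

$757 billion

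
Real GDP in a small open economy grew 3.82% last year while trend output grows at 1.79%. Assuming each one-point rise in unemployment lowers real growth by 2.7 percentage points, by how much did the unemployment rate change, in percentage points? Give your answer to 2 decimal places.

-0.75 percentage points

Growth-rate Okun's law: g_Y = g_Y* - β × Δu, so Δu = (g_Y* - g_Y)/β.
Δu = (1.79 - 3.82)/2.7 = -2.03/2.7 = -0.75 percentage points.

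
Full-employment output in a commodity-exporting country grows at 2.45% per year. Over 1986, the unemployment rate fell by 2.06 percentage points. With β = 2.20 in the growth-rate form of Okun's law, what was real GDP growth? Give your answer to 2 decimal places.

Growth-rate Okun's law: g_Y = g_Y* - β × Δu.
g_Y = 2.45 - 2.20 × (-2.06) = 2.45 + 4.532 = 6.982%, i.e. 6.98% to 2 d.p.

6.98%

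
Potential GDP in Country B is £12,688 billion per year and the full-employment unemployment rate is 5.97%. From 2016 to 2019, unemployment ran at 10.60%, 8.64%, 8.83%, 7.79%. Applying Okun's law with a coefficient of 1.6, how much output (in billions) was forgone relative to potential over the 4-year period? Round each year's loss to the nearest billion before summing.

£2,432 billion

Year 2016: gap = -1.6 × (10.6 - 5.97) = -7.408%, loss ≈ 12688 × 7.408/100 ≈ 940.
Year 2017: gap = -1.6 × (8.64 - 5.97) = -4.272%, loss ≈ 12688 × 4.272/100 ≈ 542.
Year 2018: gap = -1.6 × (8.83 - 5.97) = -4.576%, loss ≈ 12688 × 4.576/100 ≈ 581.
Year 2019: gap = -1.6 × (7.79 - 5.97) = -2.912%, loss ≈ 12688 × 2.912/100 ≈ 369.
Total lost output = 940 + 542 + 581 + 369 = 2432 billion.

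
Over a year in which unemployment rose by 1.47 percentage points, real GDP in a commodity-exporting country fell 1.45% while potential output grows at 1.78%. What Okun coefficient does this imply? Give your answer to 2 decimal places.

β ≈ 2.20

Growth form: g_Y = g_Y* - β × Δu, so β = (g_Y* - g_Y)/Δu.
β = (1.78 + 1.45)/1.47 = 3.23/1.47 = 2.20.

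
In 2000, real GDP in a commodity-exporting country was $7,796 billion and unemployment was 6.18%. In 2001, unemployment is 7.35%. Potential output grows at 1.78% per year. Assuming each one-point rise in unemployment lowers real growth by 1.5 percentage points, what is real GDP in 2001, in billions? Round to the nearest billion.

Δu = 7.35 - 6.18 = 1.17 points.
Okun's law (growth form): g_Y = g_Y* - β × Δu = 1.78 - 1.5 × (1.17) = 1.78 - 1.755 = 0.025%.
Real GDP in the next year = 7796 × (1 + 0.025/100) = 7796 × 1.00025 ≈ 7798 billion.

$7,798 billion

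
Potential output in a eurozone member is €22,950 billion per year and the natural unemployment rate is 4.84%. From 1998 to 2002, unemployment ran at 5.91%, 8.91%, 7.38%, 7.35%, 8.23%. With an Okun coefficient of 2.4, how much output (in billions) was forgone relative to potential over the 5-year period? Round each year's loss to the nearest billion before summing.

€7,480 billion

Year 1998: gap = -2.4 × (5.91 - 4.84) = -2.568%, loss ≈ 22950 × 2.568/100 ≈ 589.
Year 1999: gap = -2.4 × (8.91 - 4.84) = -9.768%, loss ≈ 22950 × 9.768/100 ≈ 2242.
Year 2000: gap = -2.4 × (7.38 - 4.84) = -6.096%, loss ≈ 22950 × 6.096/100 ≈ 1399.
Year 2001: gap = -2.4 × (7.35 - 4.84) = -6.024%, loss ≈ 22950 × 6.024/100 ≈ 1383.
Year 2002: gap = -2.4 × (8.23 - 4.84) = -8.136%, loss ≈ 22950 × 8.136/100 ≈ 1867.
Total lost output = 589 + 2242 + 1399 + 1383 + 1867 = 7480 billion.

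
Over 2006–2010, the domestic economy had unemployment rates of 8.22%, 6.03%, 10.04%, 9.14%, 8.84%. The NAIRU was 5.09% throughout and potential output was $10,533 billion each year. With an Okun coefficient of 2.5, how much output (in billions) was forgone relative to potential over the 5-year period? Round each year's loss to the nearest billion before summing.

$4,428 billion

Year 2006: gap = -2.5 × (8.22 - 5.09) = -7.825%, loss ≈ 10533 × 7.825/100 ≈ 824.
Year 2007: gap = -2.5 × (6.03 - 5.09) = -2.35%, loss ≈ 10533 × 2.35/100 ≈ 248.
Year 2008: gap = -2.5 × (10.04 - 5.09) = -12.375%, loss ≈ 10533 × 12.375/100 ≈ 1303.
Year 2009: gap = -2.5 × (9.14 - 5.09) = -10.125%, loss ≈ 10533 × 10.125/100 ≈ 1066.
Year 2010: gap = -2.5 × (8.84 - 5.09) = -9.375%, loss ≈ 10533 × 9.375/100 ≈ 987.
Total lost output = 824 + 248 + 1303 + 1066 + 987 = 4428 billion.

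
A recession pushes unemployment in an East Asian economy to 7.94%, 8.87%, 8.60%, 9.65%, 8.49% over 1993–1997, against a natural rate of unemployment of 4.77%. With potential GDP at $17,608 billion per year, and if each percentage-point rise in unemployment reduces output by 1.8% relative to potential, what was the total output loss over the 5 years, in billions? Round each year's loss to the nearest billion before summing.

$6,244 billion

Year 1993: gap = -1.8 × (7.94 - 4.77) = -5.706%, loss ≈ 17608 × 5.706/100 ≈ 1005.
Year 1994: gap = -1.8 × (8.87 - 4.77) = -7.38%, loss ≈ 17608 × 7.38/100 ≈ 1299.
Year 1995: gap = -1.8 × (8.6 - 4.77) = -6.894%, loss ≈ 17608 × 6.894/100 ≈ 1214.
Year 1996: gap = -1.8 × (9.65 - 4.77) = -8.784%, loss ≈ 17608 × 8.784/100 ≈ 1547.
Year 1997: gap = -1.8 × (8.49 - 4.77) = -6.696%, loss ≈ 17608 × 6.696/100 ≈ 1179.
Total lost output = 1005 + 1299 + 1214 + 1547 + 1179 = 6244 billion.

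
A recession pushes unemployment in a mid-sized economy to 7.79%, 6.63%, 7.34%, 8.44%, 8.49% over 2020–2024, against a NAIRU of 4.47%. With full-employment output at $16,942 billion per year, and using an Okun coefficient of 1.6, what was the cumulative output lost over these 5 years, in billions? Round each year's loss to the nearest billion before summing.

$4,430 billion

Year 2020: gap = -1.6 × (7.79 - 4.47) = -5.312%, loss ≈ 16942 × 5.312/100 ≈ 900.
Year 2021: gap = -1.6 × (6.63 - 4.47) = -3.456%, loss ≈ 16942 × 3.456/100 ≈ 586.
Year 2022: gap = -1.6 × (7.34 - 4.47) = -4.592%, loss ≈ 16942 × 4.592/100 ≈ 778.
Year 2023: gap = -1.6 × (8.44 - 4.47) = -6.352%, loss ≈ 16942 × 6.352/100 ≈ 1076.
Year 2024: gap = -1.6 × (8.49 - 4.47) = -6.432%, loss ≈ 16942 × 6.432/100 ≈ 1090.
Total lost output = 900 + 586 + 778 + 1076 + 1090 = 4430 billion.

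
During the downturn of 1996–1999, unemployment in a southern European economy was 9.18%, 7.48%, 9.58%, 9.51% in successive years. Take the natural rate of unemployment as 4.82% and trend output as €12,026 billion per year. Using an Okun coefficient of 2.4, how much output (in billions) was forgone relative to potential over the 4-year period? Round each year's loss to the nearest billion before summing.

Year 1996: gap = -2.4 × (9.18 - 4.82) = -10.464%, loss ≈ 12026 × 10.464/100 ≈ 1258.
Year 1997: gap = -2.4 × (7.48 - 4.82) = -6.384%, loss ≈ 12026 × 6.384/100 ≈ 768.
Year 1998: gap = -2.4 × (9.58 - 4.82) = -11.424%, loss ≈ 12026 × 11.424/100 ≈ 1374.
Year 1999: gap = -2.4 × (9.51 - 4.82) = -11.256%, loss ≈ 12026 × 11.256/100 ≈ 1354.
Total lost output = 1258 + 768 + 1374 + 1354 = 4754 billion.

€4,754 billion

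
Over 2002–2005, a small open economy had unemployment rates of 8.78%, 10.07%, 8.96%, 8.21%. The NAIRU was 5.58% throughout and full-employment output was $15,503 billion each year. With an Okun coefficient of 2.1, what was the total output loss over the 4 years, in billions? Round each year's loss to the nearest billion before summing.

Year 2002: gap = -2.1 × (8.78 - 5.58) = -6.72%, loss ≈ 15503 × 6.72/100 ≈ 1042.
Year 2003: gap = -2.1 × (10.07 - 5.58) = -9.429%, loss ≈ 15503 × 9.429/100 ≈ 1462.
Year 2004: gap = -2.1 × (8.96 - 5.58) = -7.098%, loss ≈ 15503 × 7.098/100 ≈ 1100.
Year 2005: gap = -2.1 × (8.21 - 5.58) = -5.523%, loss ≈ 15503 × 5.523/100 ≈ 856.
Total lost output = 1042 + 1462 + 1100 + 856 = 4460 billion.

$4,460 billion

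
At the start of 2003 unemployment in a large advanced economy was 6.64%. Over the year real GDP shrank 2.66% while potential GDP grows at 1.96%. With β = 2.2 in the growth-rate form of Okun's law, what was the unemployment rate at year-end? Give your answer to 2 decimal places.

8.74%

Growth-rate Okun's law: g_Y = g_Y* - β × Δu, so Δu = (g_Y* - g_Y)/β.
Δu = (1.96 + 2.66)/2.2 = 4.62/2.2 = 2.10 percentage points.
Year-end unemployment = 6.64 + 2.1 = 8.74%.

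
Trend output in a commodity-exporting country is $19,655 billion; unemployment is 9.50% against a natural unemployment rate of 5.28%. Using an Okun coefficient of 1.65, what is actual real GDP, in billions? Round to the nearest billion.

$18,286 billion

Unemployment gap = 9.5 - 5.28 = 4.22 points, so the output gap is -1.65 × 4.22 = -6.963%.
Actual GDP = 19655 × (1 - 6.963/100) = 19655 × 0.93037 ≈ 18286 billion.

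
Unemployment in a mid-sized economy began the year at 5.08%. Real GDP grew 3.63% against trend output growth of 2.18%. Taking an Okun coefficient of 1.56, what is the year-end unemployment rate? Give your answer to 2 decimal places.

Growth-rate Okun's law: g_Y = g_Y* - β × Δu, so Δu = (g_Y* - g_Y)/β.
Δu = (2.18 - 3.63)/1.56 = -1.45/1.56 = -0.93 percentage points.
Year-end unemployment = 5.08 - 0.93 = 4.15%.

4.15%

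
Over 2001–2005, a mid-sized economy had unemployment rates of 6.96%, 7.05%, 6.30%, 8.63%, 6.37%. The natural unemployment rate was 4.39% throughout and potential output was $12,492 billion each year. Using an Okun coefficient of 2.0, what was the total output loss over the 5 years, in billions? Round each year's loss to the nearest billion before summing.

Year 2001: gap = -2.0 × (6.96 - 4.39) = -5.14%, loss ≈ 12492 × 5.14/100 ≈ 642.
Year 2002: gap = -2.0 × (7.05 - 4.39) = -5.32%, loss ≈ 12492 × 5.32/100 ≈ 665.
Year 2003: gap = -2.0 × (6.3 - 4.39) = -3.82%, loss ≈ 12492 × 3.82/100 ≈ 477.
Year 2004: gap = -2.0 × (8.63 - 4.39) = -8.48%, loss ≈ 12492 × 8.48/100 ≈ 1059.
Year 2005: gap = -2.0 × (6.37 - 4.39) = -3.96%, loss ≈ 12492 × 3.96/100 ≈ 495.
Total lost output = 642 + 665 + 477 + 1059 + 495 = 3338 billion.

$3,338 billion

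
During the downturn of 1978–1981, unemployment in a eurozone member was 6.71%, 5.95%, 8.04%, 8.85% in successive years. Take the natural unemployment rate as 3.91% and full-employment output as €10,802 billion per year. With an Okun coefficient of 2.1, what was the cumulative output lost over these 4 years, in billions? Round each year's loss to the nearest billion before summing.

€3,156 billion

Year 1978: gap = -2.1 × (6.71 - 3.91) = -5.88%, loss ≈ 10802 × 5.88/100 ≈ 635.
Year 1979: gap = -2.1 × (5.95 - 3.91) = -4.284%, loss ≈ 10802 × 4.284/100 ≈ 463.
Year 1980: gap = -2.1 × (8.04 - 3.91) = -8.673%, loss ≈ 10802 × 8.673/100 ≈ 937.
Year 1981: gap = -2.1 × (8.85 - 3.91) = -10.374%, loss ≈ 10802 × 10.374/100 ≈ 1121.
Total lost output = 635 + 463 + 937 + 1121 = 3156 billion.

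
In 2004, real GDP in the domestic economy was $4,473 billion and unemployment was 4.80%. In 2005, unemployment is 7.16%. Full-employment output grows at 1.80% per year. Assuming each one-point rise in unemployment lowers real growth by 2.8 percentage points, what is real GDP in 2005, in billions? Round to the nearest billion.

$4,258 billion

Δu = 7.16 - 4.8 = 2.36 points.
Okun's law (growth form): g_Y = g_Y* - β × Δu = 1.80 - 2.8 × (2.36) = 1.8 - 6.608 = -4.808%.
Real GDP in the next year = 4473 × (1 - 4.808/100) = 4473 × 0.95192 ≈ 4258 billion.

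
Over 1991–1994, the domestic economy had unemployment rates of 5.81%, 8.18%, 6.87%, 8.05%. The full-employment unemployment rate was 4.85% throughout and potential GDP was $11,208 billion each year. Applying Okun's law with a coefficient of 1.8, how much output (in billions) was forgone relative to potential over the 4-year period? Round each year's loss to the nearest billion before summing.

$1,920 billion

Year 1991: gap = -1.8 × (5.81 - 4.85) = -1.728%, loss ≈ 11208 × 1.728/100 ≈ 194.
Year 1992: gap = -1.8 × (8.18 - 4.85) = -5.994%, loss ≈ 11208 × 5.994/100 ≈ 672.
Year 1993: gap = -1.8 × (6.87 - 4.85) = -3.636%, loss ≈ 11208 × 3.636/100 ≈ 408.
Year 1994: gap = -1.8 × (8.05 - 4.85) = -5.76%, loss ≈ 11208 × 5.76/100 ≈ 646.
Total lost output = 194 + 672 + 408 + 646 = 1920 billion.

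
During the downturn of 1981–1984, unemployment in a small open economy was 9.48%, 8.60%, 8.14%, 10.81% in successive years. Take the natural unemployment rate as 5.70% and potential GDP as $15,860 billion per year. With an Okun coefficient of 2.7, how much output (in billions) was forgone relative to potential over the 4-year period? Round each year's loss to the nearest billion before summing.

$6,094 billion

Year 1981: gap = -2.7 × (9.48 - 5.7) = -10.206%, loss ≈ 15860 × 10.206/100 ≈ 1619.
Year 1982: gap = -2.7 × (8.6 - 5.7) = -7.83%, loss ≈ 15860 × 7.83/100 ≈ 1242.
Year 1983: gap = -2.7 × (8.14 - 5.7) = -6.588%, loss ≈ 15860 × 6.588/100 ≈ 1045.
Year 1984: gap = -2.7 × (10.81 - 5.7) = -13.797%, loss ≈ 15860 × 13.797/100 ≈ 2188.
Total lost output = 1619 + 1242 + 1045 + 2188 = 6094 billion.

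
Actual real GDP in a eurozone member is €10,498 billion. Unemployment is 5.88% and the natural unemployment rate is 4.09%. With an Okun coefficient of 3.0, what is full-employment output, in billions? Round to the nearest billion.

€11,094 billion

Unemployment gap = 5.88 - 4.09 = 1.79 points, so output gap = -3 × 1.79 = -5.37%.
Since Y = Y* × (1 + gap/100), Y* = 10498/0.9463 ≈ 11094 billion.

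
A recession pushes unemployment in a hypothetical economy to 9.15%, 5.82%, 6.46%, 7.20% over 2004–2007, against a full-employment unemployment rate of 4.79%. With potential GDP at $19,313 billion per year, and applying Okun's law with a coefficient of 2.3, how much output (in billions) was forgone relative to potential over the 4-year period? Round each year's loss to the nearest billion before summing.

$4,208 billion

Year 2004: gap = -2.3 × (9.15 - 4.79) = -10.028%, loss ≈ 19313 × 10.028/100 ≈ 1937.
Year 2005: gap = -2.3 × (5.82 - 4.79) = -2.369%, loss ≈ 19313 × 2.369/100 ≈ 458.
Year 2006: gap = -2.3 × (6.46 - 4.79) = -3.841%, loss ≈ 19313 × 3.841/100 ≈ 742.
Year 2007: gap = -2.3 × (7.2 - 4.79) = -5.543%, loss ≈ 19313 × 5.543/100 ≈ 1071.
Total lost output = 1937 + 458 + 742 + 1071 = 4208 billion.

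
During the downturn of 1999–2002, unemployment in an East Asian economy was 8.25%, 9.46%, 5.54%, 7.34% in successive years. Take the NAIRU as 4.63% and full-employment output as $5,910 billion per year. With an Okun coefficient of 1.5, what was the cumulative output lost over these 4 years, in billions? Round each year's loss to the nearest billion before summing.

Year 1999: gap = -1.5 × (8.25 - 4.63) = -5.43%, loss ≈ 5910 × 5.43/100 ≈ 321.
Year 2000: gap = -1.5 × (9.46 - 4.63) = -7.245%, loss ≈ 5910 × 7.245/100 ≈ 428.
Year 2001: gap = -1.5 × (5.54 - 4.63) = -1.365%, loss ≈ 5910 × 1.365/100 ≈ 81.
Year 2002: gap = -1.5 × (7.34 - 4.63) = -4.065%, loss ≈ 5910 × 4.065/100 ≈ 240.
Total lost output = 321 + 428 + 81 + 240 = 1070 billion.

$1,070 billion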